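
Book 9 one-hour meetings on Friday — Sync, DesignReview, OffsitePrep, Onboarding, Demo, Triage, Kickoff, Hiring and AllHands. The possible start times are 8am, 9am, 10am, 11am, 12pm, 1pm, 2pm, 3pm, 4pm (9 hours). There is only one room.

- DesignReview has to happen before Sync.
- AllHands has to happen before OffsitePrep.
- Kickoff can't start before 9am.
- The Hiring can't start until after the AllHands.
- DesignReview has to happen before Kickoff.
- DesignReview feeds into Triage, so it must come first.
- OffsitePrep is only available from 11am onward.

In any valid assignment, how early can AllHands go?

8am

Downstream work caps AllHands at 3pm.
AllHands at 8am is achievable: Demo in 4pm, DesignReview in 9am, Kickoff in 10am, Onboarding in 3pm, Hiring in 2pm, Triage in 1pm, AllHands in 8am, Sync in 12pm, OffsitePrep in 11am.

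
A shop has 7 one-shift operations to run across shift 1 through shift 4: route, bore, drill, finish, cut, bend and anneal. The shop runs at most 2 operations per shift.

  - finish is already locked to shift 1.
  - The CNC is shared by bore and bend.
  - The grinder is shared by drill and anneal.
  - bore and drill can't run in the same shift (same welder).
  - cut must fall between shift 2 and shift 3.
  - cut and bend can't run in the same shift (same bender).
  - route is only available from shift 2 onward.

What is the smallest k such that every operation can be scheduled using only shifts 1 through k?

4

With at most 2 per shift and 7 operations, at least 4 shifts are needed.
route can't be placed before shift 2, so the schedule must run through at least shift 2.
4 works (last occupied shift: shift 4): for example bend in shift 3, bore in shift 1, finish in shift 1, anneal in shift 4, route in shift 2, cut in shift 2, drill in shift 3.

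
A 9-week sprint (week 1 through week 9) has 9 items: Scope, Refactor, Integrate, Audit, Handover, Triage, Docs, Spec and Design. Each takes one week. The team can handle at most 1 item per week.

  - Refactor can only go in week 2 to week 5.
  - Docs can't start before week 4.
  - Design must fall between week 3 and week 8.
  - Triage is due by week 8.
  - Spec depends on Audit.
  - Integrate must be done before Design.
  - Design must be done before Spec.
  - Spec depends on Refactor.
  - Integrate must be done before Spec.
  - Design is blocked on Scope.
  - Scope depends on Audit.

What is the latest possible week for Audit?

Downstream work caps Audit at week 6.
Audit at week 6 is achievable: Docs=week 4, Handover=week 5, Design=week 8, Triage=week 1, Integrate=week 3, Scope=week 7, Audit=week 6, Spec=week 9, Refactor=week 2.

week 6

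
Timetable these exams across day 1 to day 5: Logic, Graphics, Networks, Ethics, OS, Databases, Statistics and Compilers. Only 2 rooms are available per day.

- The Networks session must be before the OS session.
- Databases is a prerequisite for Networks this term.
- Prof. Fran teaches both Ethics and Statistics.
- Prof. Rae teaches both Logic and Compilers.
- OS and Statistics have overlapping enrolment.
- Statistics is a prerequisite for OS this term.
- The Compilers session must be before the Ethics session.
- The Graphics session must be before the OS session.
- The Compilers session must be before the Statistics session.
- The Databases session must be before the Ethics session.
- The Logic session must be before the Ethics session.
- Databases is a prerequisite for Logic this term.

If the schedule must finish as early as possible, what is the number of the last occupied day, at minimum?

The precedence chain requires at least 3 distinct days.
With at most 2 per day and 8 exams, at least 4 days are needed.
4 works (last occupied day: day 4): for example OS -> day 4, Graphics -> day 3, Logic -> day 2, Databases -> day 1, Compilers -> day 1, Networks -> day 2, Ethics -> day 4, Statistics -> day 3.

day 4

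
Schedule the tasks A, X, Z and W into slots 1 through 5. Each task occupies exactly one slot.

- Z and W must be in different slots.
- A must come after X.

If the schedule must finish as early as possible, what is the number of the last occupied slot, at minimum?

slot 2

The precedence chain requires at least 2 distinct slots.
2 works (last occupied slot: 2): for example W in 2, A in 2, X in 1, Z in 1.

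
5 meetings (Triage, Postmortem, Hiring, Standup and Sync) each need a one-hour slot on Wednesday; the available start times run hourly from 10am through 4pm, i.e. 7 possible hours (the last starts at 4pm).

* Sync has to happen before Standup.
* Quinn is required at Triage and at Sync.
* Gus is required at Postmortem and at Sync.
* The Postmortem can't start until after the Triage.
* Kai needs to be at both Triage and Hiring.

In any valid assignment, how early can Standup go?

11am

Precedence pushes Standup to at least 11am.
Standup at 11am is achievable: Triage=11am, Sync=10am, Postmortem=12pm, Standup=11am, Hiring=10am.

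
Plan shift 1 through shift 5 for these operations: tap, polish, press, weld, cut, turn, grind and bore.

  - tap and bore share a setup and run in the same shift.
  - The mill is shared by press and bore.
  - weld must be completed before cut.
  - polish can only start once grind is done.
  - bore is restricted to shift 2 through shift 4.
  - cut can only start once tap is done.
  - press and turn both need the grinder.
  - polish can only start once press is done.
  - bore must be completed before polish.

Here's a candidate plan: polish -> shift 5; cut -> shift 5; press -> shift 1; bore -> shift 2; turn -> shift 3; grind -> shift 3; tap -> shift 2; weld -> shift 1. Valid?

bore must be completed before polish — holds.
bore is restricted to shift 2 through shift 4 — holds.
weld must be completed before cut — holds.
polish can only start once press is done — holds.
tap and bore share a setup and run in the same shift — holds.
press and turn both need the grinder — holds.
cut can only start once tap is done — holds.
polish can only start once grind is done — holds.
The mill is shared by press and bore — holds.

Yes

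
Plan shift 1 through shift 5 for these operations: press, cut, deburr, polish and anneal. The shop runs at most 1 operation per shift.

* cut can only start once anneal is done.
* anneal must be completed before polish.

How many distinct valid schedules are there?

40

Splitting on press: it can be shift 1 (8), shift 2 (8), shift 3 (8), shift 4 (8), shift 5 (8). Listing each branch's schedules as (cut, deburr, polish, anneal) by shift number:
press=shift 1: (3,4,5,2) (3,5,4,2) (4,2,5,3) (4,3,5,2) (4,5,3,2) (5,2,4,3) (5,3,4,2) (5,4,3,2) — 8.
press=shift 2: (3,4,5,1) (3,5,4,1) (4,1,5,3) (4,3,5,1) (4,5,3,1) (5,1,4,3) (5,3,4,1) (5,4,3,1) — 8.
press=shift 3: (2,4,5,1) (2,5,4,1) (4,1,5,2) (4,2,5,1) (4,5,2,1) (5,1,4,2) (5,2,4,1) (5,4,2,1) — 8.
press=shift 4: (2,3,5,1) (2,5,3,1) (3,1,5,2) (3,2,5,1) (3,5,2,1) (5,1,3,2) (5,2,3,1) (5,3,2,1) — 8.
press=shift 5: (2,3,4,1) (2,4,3,1) (3,1,4,2) (3,2,4,1) (3,4,2,1) (4,1,3,2) (4,2,3,1) (4,3,2,1) — 8.
Summing: 8 + 8 + 8 + 8 + 8 = 40.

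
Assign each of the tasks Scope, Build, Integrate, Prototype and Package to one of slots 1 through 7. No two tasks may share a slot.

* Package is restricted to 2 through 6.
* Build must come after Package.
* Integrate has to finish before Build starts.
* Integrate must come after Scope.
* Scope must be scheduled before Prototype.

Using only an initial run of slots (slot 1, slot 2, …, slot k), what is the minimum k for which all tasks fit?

5 slots

The precedence chain requires at least 3 distinct slots.
With at most 1 per slot and 5 tasks, at least 5 slots are needed.
5 works (last occupied slot: 5): for example Package -> 2; Prototype -> 5; Build -> 4; Scope -> 1; Integrate -> 3.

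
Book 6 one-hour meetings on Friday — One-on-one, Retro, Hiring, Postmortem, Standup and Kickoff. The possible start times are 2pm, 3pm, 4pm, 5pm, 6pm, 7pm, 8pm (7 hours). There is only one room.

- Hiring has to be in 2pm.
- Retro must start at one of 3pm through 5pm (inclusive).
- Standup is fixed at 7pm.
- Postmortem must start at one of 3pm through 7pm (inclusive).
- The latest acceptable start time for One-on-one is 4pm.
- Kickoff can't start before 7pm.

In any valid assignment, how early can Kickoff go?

Kickoff is available from 7pm.
Kickoff at 8pm is achievable: Retro=4pm; Postmortem=5pm; One-on-one=3pm; Hiring=2pm; Kickoff=8pm; Standup=7pm.
Nothing earlier works — the capacity limit rule out every hour before 8pm.

8pm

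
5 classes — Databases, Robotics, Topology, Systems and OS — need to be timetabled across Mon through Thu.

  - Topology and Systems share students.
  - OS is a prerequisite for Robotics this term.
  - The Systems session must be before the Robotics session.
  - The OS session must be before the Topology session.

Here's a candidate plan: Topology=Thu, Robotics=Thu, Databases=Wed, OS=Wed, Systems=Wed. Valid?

Topology and Systems share students — holds.
The OS session must be before the Topology session — holds.
OS is a prerequisite for Robotics this term — holds.
The Systems session must be before the Robotics session — holds.

Yes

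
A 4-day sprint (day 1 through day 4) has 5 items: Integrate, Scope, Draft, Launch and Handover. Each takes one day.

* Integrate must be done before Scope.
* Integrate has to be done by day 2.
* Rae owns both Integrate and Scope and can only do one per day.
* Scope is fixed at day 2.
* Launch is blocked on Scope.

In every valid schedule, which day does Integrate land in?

Integrate's window is day 1–day 2.
Scope is fixed at day 2, and Integrate can't share a day with Scope.
So Integrate must be day 1.

day 1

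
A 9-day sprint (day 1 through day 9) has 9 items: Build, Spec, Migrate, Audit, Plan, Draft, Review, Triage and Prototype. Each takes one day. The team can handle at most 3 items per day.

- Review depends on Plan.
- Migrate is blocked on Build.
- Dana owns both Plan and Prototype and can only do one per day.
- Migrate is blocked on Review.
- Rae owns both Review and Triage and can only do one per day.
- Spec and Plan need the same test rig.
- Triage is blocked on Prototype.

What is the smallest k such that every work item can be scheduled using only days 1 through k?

The precedence chain requires at least 3 distinct days.
With at most 3 per day and 9 work items, at least 3 days are needed.
3 works (last occupied day: day 3): for example Audit -> day 1; Migrate -> day 3; Plan -> day 1; Review -> day 2; Draft -> day 3; Triage -> day 3; Prototype -> day 2; Spec -> day 2; Build -> day 1.

3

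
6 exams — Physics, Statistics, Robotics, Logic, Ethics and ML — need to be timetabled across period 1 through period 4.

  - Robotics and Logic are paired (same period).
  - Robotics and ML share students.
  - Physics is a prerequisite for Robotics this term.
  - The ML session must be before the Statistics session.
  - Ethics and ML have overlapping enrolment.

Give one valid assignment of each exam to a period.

ML in period 1; Statistics in period 2; Ethics in period 2; Robotics in period 2; Physics in period 1; Logic in period 2

Checking: ML(period 1) before Statistics(period 2); Physics(period 1) before Robotics(period 2); Ethics(period 2) != ML(period 1); Robotics(period 2) != ML(period 1); Robotics = Logic = period 2.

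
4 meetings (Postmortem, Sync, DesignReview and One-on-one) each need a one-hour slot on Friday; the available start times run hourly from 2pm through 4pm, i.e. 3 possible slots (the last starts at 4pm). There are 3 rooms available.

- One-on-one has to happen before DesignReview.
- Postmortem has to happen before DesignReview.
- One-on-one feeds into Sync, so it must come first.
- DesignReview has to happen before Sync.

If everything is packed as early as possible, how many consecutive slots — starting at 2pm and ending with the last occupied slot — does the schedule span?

The precedence chain requires at least 3 distinct slots.
With at most 3 per slot and 4 meetings, at least 2 slots are needed.
3 works (last occupied slot: 4pm): for example Sync in 4pm; Postmortem in 2pm; DesignReview in 3pm; One-on-one in 2pm.

3 slots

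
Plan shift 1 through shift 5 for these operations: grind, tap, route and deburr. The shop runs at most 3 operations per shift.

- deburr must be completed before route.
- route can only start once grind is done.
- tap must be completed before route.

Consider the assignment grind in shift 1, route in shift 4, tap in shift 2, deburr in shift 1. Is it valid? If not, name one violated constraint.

Valid

deburr must be completed before route — holds.
tap must be completed before route — holds.
route can only start once grind is done — holds.
The shop runs at most 3 operations per shift — holds.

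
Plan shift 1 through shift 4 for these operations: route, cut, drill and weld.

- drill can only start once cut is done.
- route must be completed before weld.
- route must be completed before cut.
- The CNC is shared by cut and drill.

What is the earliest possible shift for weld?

Precedence pushes weld to at least shift 2.
weld at shift 2 is achievable: route=shift 1, drill=shift 3, weld=shift 2, cut=shift 2.

shift 2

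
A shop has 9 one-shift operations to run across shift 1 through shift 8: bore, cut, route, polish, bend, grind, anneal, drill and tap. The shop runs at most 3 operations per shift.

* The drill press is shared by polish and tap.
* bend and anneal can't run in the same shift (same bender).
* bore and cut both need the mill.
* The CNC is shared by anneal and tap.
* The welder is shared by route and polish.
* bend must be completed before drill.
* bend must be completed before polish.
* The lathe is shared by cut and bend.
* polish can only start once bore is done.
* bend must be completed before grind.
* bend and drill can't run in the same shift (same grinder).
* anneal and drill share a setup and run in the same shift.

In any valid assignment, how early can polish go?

shift 2

Precedence pushes polish to at least shift 2.
polish at shift 2 is achievable: anneal -> shift 3, bend -> shift 1, tap -> shift 4, bore -> shift 1, polish -> shift 2, drill -> shift 3, cut -> shift 2, route -> shift 1, grind -> shift 2.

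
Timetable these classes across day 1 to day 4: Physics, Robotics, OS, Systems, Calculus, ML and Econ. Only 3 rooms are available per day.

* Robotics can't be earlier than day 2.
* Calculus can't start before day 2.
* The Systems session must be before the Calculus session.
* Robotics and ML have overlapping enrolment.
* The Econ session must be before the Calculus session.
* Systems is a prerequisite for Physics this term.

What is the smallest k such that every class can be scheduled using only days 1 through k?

3 days

The precedence chain requires at least 2 distinct days.
With at most 3 per day and 7 classes, at least 3 days are needed.
3 works (last occupied day: day 3): for example Physics=day 2; Robotics=day 2; Calculus=day 2; Systems=day 1; ML=day 3; OS=day 1; Econ=day 1.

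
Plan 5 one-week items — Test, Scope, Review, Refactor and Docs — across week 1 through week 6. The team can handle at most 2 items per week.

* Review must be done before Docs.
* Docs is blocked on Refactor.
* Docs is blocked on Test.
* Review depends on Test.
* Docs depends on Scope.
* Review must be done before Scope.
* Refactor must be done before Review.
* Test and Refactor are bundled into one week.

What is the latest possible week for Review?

Precedence pushes Review to at least week 2; downstream work caps Review at week 4.
Review at week 4 is achievable: Docs=week 6, Test=week 1, Scope=week 5, Review=week 4, Refactor=week 1.

week 4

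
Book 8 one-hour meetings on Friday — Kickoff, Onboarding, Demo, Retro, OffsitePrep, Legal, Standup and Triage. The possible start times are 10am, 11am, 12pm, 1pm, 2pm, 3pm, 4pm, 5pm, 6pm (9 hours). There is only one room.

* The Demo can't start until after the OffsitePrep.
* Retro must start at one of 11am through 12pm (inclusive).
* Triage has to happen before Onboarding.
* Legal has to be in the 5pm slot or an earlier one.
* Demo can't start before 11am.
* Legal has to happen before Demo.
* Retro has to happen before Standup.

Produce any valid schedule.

Kickoff in 5pm, Onboarding in 3pm, Legal in 10am, OffsitePrep in 12pm, Standup in 4pm, Demo in 1pm, Triage in 2pm, Retro in 11am

Checking: Legal(10am) before Demo(1pm); Triage(2pm) before Onboarding(3pm); OffsitePrep(12pm) before Demo(1pm); Retro(11am) before Standup(4pm); Demo=1pm in [11am,6pm]; Retro=11am in [11am,12pm]; Legal=10am in [10am,5pm]; max 1 per hour (cap 1).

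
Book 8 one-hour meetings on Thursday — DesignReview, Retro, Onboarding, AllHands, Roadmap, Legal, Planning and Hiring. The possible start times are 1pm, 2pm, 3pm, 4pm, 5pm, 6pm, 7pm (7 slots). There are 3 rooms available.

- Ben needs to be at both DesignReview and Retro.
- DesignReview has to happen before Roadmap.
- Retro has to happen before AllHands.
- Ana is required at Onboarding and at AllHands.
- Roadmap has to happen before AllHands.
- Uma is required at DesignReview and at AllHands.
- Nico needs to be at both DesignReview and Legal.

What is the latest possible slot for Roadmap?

Precedence pushes Roadmap to at least 2pm; downstream work caps Roadmap at 6pm.
Roadmap at 6pm is achievable: Planning -> 1pm; Roadmap -> 6pm; DesignReview -> 1pm; Legal -> 2pm; Retro -> 2pm; AllHands -> 7pm; Onboarding -> 1pm; Hiring -> 2pm.

6pm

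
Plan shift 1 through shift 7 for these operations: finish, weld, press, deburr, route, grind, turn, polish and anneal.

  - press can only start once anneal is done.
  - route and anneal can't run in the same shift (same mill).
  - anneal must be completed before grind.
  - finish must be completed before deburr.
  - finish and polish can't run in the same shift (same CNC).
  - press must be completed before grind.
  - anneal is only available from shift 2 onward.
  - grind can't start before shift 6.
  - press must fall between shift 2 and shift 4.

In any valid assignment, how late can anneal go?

Anneal is available from shift 2; downstream work caps anneal at shift 3.
anneal at shift 3 is achievable: grind=shift 6, polish=shift 2, route=shift 1, anneal=shift 3, turn=shift 1, weld=shift 1, deburr=shift 2, press=shift 4, finish=shift 1.

shift 3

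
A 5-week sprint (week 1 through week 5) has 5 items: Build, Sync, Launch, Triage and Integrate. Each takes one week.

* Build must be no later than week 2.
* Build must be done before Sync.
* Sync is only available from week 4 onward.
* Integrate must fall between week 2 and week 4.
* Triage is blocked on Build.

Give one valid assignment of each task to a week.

Triage in week 2, Build in week 1, Sync in week 4, Integrate in week 2, Launch in week 1

Checking: Build(week 1) before Triage(week 2); Build(week 1) before Sync(week 4); Integrate=week 2 in [week 2,week 4]; Build=week 1 in [week 1,week 2]; Sync=week 4 in [week 4,week 5].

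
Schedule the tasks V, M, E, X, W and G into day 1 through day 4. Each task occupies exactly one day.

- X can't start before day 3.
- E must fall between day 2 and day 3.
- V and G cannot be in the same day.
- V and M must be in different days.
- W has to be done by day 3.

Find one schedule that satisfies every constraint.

G in day 2, M in day 2, W in day 1, E in day 2, V in day 1, X in day 3

Checking: V(day 1) != G(day 2); V(day 1) != M(day 2); X=day 3 in [day 3,day 4]; E=day 2 in [day 2,day 3]; W=day 1 in [day 1,day 3].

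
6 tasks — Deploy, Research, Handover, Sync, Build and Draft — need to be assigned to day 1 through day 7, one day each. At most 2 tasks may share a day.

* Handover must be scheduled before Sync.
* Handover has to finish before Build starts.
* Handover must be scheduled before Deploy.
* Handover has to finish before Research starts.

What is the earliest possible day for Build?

Precedence pushes Build to at least day 2.
Build at day 2 is achievable: Research=day 3; Handover=day 1; Deploy=day 2; Build=day 2; Sync=day 3; Draft=day 1.

day 2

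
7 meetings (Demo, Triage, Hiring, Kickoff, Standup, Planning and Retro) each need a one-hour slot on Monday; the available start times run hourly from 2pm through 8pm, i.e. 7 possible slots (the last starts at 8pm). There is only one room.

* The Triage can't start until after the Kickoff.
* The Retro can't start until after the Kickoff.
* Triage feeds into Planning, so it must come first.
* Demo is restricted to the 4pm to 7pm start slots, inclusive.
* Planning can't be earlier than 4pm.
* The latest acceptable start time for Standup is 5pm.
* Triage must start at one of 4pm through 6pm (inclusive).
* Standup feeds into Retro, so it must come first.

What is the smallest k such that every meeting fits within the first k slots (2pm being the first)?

The precedence chain requires at least 3 distinct slots.
With at most 1 per slot and 7 meetings, at least 7 slots are needed.
Propagating the time windows through the other constraints, Planning can't land before 5pm — that is slot 4 counting from 2pm — so the schedule must run through at least 4 slots.
7 works (last occupied slot: 8pm): for example Standup=2pm; Retro=7pm; Kickoff=3pm; Triage=4pm; Hiring=8pm; Planning=6pm; Demo=5pm.

7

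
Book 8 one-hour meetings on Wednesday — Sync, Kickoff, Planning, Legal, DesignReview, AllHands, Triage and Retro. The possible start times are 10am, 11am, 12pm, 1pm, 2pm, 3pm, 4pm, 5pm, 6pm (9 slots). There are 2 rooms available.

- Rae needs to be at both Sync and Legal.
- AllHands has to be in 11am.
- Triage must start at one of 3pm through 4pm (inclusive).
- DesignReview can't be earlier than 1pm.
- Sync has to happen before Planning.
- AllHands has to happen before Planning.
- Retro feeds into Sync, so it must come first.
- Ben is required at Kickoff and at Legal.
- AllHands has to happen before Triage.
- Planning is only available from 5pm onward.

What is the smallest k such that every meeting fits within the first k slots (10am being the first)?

8

The precedence chain requires at least 3 distinct slots.
With at most 2 per slot and 8 meetings, at least 4 slots are needed.
Planning can't be placed before 5pm — that is slot 8 counting from 10am — so the schedule must run through at least 8 slots.
8 works (last occupied slot: 5pm): for example Planning -> 5pm; Kickoff -> 10am; Triage -> 3pm; Sync -> 11am; DesignReview -> 1pm; Legal -> 12pm; AllHands -> 11am; Retro -> 10am.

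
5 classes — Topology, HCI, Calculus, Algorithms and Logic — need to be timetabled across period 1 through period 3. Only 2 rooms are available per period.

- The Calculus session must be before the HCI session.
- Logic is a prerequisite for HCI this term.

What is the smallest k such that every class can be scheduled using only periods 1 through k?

3

The precedence chain requires at least 2 distinct periods.
With at most 2 per period and 5 classes, at least 3 periods are needed.
3 works (last occupied period: period 3): for example Logic in period 1; Calculus in period 1; Topology in period 2; HCI in period 2; Algorithms in period 3.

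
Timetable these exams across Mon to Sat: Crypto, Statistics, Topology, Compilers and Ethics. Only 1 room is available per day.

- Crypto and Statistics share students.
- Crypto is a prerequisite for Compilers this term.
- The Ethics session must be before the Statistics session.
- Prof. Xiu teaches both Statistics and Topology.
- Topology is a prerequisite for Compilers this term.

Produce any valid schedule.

Topology in Tue, Statistics in Fri, Ethics in Thu, Compilers in Wed, Crypto in Mon

Checking: Ethics(Thu) before Statistics(Fri); Topology(Tue) before Compilers(Wed); Crypto(Mon) before Compilers(Wed); Statistics(Fri) != Topology(Tue); Crypto(Mon) != Statistics(Fri); max 1 per day (cap 1).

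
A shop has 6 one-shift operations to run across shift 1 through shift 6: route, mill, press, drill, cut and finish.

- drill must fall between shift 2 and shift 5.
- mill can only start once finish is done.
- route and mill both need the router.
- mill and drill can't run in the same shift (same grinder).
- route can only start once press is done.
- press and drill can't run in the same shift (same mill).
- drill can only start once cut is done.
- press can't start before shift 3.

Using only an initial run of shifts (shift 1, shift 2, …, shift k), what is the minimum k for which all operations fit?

4

The precedence chain requires at least 2 distinct shifts.
Propagating the time windows through the other constraints, route can't land before shift 4, so the schedule must run through at least shift 4.
4 works (last occupied shift: shift 4): for example drill=shift 2; route=shift 4; cut=shift 1; press=shift 3; mill=shift 3; finish=shift 1.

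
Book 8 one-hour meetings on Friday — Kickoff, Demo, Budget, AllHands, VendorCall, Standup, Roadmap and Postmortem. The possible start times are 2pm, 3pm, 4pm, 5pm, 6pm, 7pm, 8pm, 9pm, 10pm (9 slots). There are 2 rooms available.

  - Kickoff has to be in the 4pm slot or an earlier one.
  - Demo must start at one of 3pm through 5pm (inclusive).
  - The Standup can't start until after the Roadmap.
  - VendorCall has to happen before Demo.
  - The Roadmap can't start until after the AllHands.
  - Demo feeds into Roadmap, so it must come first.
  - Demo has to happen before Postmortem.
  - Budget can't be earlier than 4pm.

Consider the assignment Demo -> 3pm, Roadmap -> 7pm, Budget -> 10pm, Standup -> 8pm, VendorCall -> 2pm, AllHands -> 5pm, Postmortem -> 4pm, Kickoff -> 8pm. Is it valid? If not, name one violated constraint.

Demo must start at one of 3pm through 5pm (inclusive) — holds.
The Roadmap can't start until after the AllHands — holds.
Demo feeds into Roadmap, so it must come first — holds.
The Standup can't start until after the Roadmap — holds.
Budget can't be earlier than 4pm — holds.
Kickoff has to be in the 4pm slot or an earlier one — violated.
VendorCall has to happen before Demo — holds.
Demo has to happen before Postmortem — holds.
There are 2 rooms available — holds.

No — it violates: Kickoff has to be in the 4pm slot or an earlier one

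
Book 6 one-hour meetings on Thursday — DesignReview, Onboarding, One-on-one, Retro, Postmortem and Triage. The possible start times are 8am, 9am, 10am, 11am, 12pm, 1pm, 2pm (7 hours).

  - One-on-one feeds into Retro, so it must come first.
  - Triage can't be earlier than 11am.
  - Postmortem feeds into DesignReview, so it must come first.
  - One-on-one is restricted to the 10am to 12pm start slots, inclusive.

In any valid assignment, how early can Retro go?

11am

Precedence pushes Retro to at least 11am.
Retro at 11am is achievable: DesignReview=9am; One-on-one=10am; Postmortem=8am; Triage=11am; Onboarding=8am; Retro=11am.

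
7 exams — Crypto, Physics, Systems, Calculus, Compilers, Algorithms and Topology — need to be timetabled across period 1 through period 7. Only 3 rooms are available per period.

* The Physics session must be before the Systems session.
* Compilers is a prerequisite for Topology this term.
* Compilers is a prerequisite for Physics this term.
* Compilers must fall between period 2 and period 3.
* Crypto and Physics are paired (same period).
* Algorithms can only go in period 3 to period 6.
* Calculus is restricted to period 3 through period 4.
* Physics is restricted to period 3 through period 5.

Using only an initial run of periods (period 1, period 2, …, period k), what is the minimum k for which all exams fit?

The precedence chain requires at least 3 distinct periods.
With at most 3 per period and 7 exams, at least 3 periods are needed.
Propagating the time windows through the other constraints, Systems can't land before period 4, so the schedule must run through at least period 4.
4 works (last occupied period: period 4): for example Algorithms in period 4, Crypto in period 3, Physics in period 3, Systems in period 4, Topology in period 4, Calculus in period 3, Compilers in period 2.

4 periods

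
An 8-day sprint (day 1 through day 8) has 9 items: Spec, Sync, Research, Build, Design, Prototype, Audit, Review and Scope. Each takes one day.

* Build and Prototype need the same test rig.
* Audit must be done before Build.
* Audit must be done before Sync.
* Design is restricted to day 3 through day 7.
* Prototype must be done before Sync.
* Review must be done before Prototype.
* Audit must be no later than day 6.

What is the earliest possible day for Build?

Precedence pushes Build to at least day 2.
Build at day 2 is achievable: Audit in day 1, Spec in day 1, Research in day 1, Build in day 2, Scope in day 1, Prototype in day 3, Sync in day 4, Review in day 1, Design in day 3.

day 2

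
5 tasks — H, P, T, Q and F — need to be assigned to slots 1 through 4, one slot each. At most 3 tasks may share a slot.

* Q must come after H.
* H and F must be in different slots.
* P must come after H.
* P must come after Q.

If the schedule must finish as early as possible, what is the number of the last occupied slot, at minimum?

3

The precedence chain requires at least 3 distinct slots.
With at most 3 per slot and 5 tasks, at least 2 slots are needed.
3 works (last occupied slot: 3): for example T=1; F=2; H=1; P=3; Q=2.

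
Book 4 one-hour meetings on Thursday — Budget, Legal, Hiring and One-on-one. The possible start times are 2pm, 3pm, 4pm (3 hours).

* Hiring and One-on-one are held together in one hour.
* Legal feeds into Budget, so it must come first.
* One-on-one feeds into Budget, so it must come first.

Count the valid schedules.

5

Splitting on Budget: it can be 3pm (1), 4pm (4). Listing each branch's schedules as (Legal, Hiring, One-on-one):
Budget=3pm: (2pm,2pm,2pm) — 1.
Budget=4pm: (2pm,2pm,2pm) (2pm,3pm,3pm) (3pm,2pm,2pm) (3pm,3pm,3pm) — 4.
Summing: 1 + 4 = 5.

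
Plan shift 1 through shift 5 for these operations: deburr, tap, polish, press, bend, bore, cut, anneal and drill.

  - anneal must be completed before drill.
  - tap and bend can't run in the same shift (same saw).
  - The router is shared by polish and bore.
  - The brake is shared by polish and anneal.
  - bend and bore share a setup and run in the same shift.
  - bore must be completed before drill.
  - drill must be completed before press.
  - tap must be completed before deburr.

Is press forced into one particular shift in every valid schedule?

press can be shift 3 (e.g. anneal in shift 1; tap in shift 2; deburr in shift 3; bend in shift 1; cut in shift 1; bore in shift 1; press in shift 3; drill in shift 2; polish in shift 2) or shift 4 (e.g. press=shift 4; deburr=shift 3; bend=shift 1; anneal=shift 1; tap=shift 2; cut=shift 1; bore=shift 1; polish=shift 2; drill=shift 2).

No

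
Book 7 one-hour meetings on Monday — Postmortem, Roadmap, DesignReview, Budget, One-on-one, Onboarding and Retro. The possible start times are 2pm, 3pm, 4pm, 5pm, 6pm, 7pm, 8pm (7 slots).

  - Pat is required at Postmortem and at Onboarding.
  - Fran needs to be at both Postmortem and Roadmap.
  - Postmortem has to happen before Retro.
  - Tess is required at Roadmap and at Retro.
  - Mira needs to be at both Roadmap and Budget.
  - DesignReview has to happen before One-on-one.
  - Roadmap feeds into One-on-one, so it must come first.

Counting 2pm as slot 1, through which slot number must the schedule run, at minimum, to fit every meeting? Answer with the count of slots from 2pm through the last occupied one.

The precedence chain requires at least 2 distinct slots.
Could 2 slots be enough, i.e. nothing placed later than 3pm? No: One-on-one must come after Roadmap (at 2pm or later) → {3pm}; Roadmap must come before One-on-one (at 3pm or earlier) → {2pm}; Retro must come after Postmortem (at 2pm or later) → {3pm}; Postmortem must come before Retro (at 3pm or earlier) → {2pm}; Roadmap can't share with Postmortem (2pm) → nothing is left.
So 2 slots is not enough.
3 works (last occupied slot: 4pm): for example Roadmap -> 2pm; One-on-one -> 3pm; DesignReview -> 2pm; Budget -> 3pm; Retro -> 4pm; Onboarding -> 2pm; Postmortem -> 3pm.

3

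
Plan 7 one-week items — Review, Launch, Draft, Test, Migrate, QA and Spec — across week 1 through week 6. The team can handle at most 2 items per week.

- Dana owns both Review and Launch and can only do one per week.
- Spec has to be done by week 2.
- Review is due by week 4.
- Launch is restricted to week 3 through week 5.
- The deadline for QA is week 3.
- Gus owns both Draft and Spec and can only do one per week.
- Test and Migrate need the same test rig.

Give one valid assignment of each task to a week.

Draft in week 2, Review in week 2, Migrate in week 4, Test in week 3, QA in week 1, Launch in week 3, Spec in week 1

Checking: Draft(week 2) != Spec(week 1); Review(week 2) != Launch(week 3); Test(week 3) != Migrate(week 4); Review=week 2 in [week 1,week 4]; Launch=week 3 in [week 3,week 5]; QA=week 1 in [week 1,week 3]; Spec=week 1 in [week 1,week 2]; max 2 per week (cap 2).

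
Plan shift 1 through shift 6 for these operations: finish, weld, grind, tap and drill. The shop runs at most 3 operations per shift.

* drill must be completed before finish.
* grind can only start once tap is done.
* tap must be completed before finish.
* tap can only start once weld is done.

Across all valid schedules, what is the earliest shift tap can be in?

Precedence pushes tap to at least shift 2; downstream work caps tap at shift 5.
tap at shift 2 is achievable: weld in shift 1; drill in shift 1; finish in shift 3; grind in shift 3; tap in shift 2.

shift 2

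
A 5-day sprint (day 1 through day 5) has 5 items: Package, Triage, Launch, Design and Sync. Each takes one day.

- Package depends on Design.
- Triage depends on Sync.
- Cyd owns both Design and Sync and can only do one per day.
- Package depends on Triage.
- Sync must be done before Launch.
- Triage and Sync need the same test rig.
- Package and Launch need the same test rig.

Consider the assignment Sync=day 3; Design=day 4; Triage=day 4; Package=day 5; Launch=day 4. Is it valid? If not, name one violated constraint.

Cyd owns both Design and Sync and can only do one per day — holds.
Sync must be done before Launch — holds.
Triage depends on Sync — holds.
Package and Launch need the same test rig — holds.
Package depends on Triage — holds.
Triage and Sync need the same test rig — holds.
Package depends on Design — holds.

Yes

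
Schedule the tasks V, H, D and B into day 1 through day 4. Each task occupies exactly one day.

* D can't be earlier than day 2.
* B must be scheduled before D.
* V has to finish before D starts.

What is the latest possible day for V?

day 3

Downstream work caps V at day 3.
V at day 3 is achievable: H=day 1; V=day 3; D=day 4; B=day 1.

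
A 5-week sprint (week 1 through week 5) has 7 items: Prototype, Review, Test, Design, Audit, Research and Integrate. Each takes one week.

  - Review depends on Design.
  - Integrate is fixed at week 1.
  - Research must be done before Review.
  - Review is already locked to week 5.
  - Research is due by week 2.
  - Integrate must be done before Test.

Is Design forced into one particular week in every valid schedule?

No

Design can be week 1 (e.g. Audit=week 1; Research=week 1; Prototype=week 1; Integrate=week 1; Test=week 2; Design=week 1; Review=week 5) or week 2 (e.g. Test=week 2, Audit=week 1, Review=week 5, Design=week 2, Prototype=week 1, Research=week 1, Integrate=week 1).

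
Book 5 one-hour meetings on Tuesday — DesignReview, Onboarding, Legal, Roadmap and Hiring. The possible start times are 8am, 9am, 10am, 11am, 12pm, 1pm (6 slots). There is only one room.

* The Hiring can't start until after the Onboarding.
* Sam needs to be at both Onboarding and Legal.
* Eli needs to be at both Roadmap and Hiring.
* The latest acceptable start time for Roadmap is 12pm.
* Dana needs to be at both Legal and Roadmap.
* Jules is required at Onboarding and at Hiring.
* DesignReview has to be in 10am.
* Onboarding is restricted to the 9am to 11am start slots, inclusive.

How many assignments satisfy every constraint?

24

Splitting on Onboarding: it can be 9am (14), 11am (10). Listing each branch's schedules as (DesignReview, Legal, Roadmap, Hiring):
Onboarding=9am: (10am,8am,11am,12pm) (10am,8am,11am,1pm) (10am,8am,12pm,11am) (10am,8am,12pm,1pm) (10am,11am,8am,12pm) (10am,11am,8am,1pm) (10am,11am,12pm,1pm) (10am,12pm,8am,11am) (10am,12pm,8am,1pm) (10am,12pm,11am,1pm) (10am,1pm,8am,11am) (10am,1pm,8am,12pm) (10am,1pm,11am,12pm) (10am,1pm,12pm,11am) — 14.
Onboarding=11am: (10am,8am,9am,12pm) (10am,8am,9am,1pm) (10am,8am,12pm,1pm) (10am,9am,8am,12pm) (10am,9am,8am,1pm) (10am,9am,12pm,1pm) (10am,12pm,8am,1pm) (10am,12pm,9am,1pm) (10am,1pm,8am,12pm) (10am,1pm,9am,12pm) — 10.
Summing: 14 + 10 = 24.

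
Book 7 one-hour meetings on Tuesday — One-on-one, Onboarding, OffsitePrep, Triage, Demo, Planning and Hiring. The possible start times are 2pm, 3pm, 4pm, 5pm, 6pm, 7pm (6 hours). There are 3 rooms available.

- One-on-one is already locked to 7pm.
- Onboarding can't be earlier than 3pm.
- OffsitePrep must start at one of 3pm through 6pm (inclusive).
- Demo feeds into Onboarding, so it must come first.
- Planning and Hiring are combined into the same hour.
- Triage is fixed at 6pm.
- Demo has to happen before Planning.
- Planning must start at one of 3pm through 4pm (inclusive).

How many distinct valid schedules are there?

53

Splitting on Onboarding: it can be 3pm (7), 4pm (10), 5pm (12), 6pm (12), 7pm (12). Listing each branch's schedules as (One-on-one, OffsitePrep, Triage, Demo, Planning, Hiring):
Onboarding=3pm: (7pm,3pm,6pm,2pm,4pm,4pm) (7pm,4pm,6pm,2pm,3pm,3pm) (7pm,4pm,6pm,2pm,4pm,4pm) (7pm,5pm,6pm,2pm,3pm,3pm) (7pm,5pm,6pm,2pm,4pm,4pm) (7pm,6pm,6pm,2pm,3pm,3pm) (7pm,6pm,6pm,2pm,4pm,4pm) — 7.
Onboarding=4pm: (7pm,3pm,6pm,2pm,3pm,3pm) (7pm,3pm,6pm,2pm,4pm,4pm) (7pm,3pm,6pm,3pm,4pm,4pm) (7pm,4pm,6pm,2pm,3pm,3pm) (7pm,5pm,6pm,2pm,3pm,3pm) (7pm,5pm,6pm,2pm,4pm,4pm) (7pm,5pm,6pm,3pm,4pm,4pm) (7pm,6pm,6pm,2pm,3pm,3pm) (7pm,6pm,6pm,2pm,4pm,4pm) (7pm,6pm,6pm,3pm,4pm,4pm) — 10.
Onboarding=5pm: (7pm,3pm,6pm,2pm,3pm,3pm) (7pm,3pm,6pm,2pm,4pm,4pm) (7pm,3pm,6pm,3pm,4pm,4pm) (7pm,4pm,6pm,2pm,3pm,3pm) (7pm,4pm,6pm,2pm,4pm,4pm) (7pm,4pm,6pm,3pm,4pm,4pm) (7pm,5pm,6pm,2pm,3pm,3pm) (7pm,5pm,6pm,2pm,4pm,4pm) (7pm,5pm,6pm,3pm,4pm,4pm) (7pm,6pm,6pm,2pm,3pm,3pm) (7pm,6pm,6pm,2pm,4pm,4pm) (7pm,6pm,6pm,3pm,4pm,4pm) — 12.
Onboarding=6pm: (7pm,3pm,6pm,2pm,3pm,3pm) (7pm,3pm,6pm,2pm,4pm,4pm) (7pm,3pm,6pm,3pm,4pm,4pm) (7pm,4pm,6pm,2pm,3pm,3pm) (7pm,4pm,6pm,2pm,4pm,4pm) (7pm,4pm,6pm,3pm,4pm,4pm) (7pm,5pm,6pm,2pm,3pm,3pm) (7pm,5pm,6pm,2pm,4pm,4pm) (7pm,5pm,6pm,3pm,4pm,4pm) (7pm,6pm,6pm,2pm,3pm,3pm) (7pm,6pm,6pm,2pm,4pm,4pm) (7pm,6pm,6pm,3pm,4pm,4pm) — 12.
Onboarding=7pm: (7pm,3pm,6pm,2pm,3pm,3pm) (7pm,3pm,6pm,2pm,4pm,4pm) (7pm,3pm,6pm,3pm,4pm,4pm) (7pm,4pm,6pm,2pm,3pm,3pm) (7pm,4pm,6pm,2pm,4pm,4pm) (7pm,4pm,6pm,3pm,4pm,4pm) (7pm,5pm,6pm,2pm,3pm,3pm) (7pm,5pm,6pm,2pm,4pm,4pm) (7pm,5pm,6pm,3pm,4pm,4pm) (7pm,6pm,6pm,2pm,3pm,3pm) (7pm,6pm,6pm,2pm,4pm,4pm) (7pm,6pm,6pm,3pm,4pm,4pm) — 12.
Summing: 7 + 10 + 12 + 12 + 12 = 53.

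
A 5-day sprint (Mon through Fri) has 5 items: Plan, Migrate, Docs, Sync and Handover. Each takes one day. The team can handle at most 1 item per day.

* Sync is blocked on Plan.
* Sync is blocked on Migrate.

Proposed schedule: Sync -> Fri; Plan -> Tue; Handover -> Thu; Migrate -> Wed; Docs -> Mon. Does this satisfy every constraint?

Yes, all constraints hold

Sync is blocked on Migrate — holds.
The team can handle at most 1 item per day — holds.
Sync is blocked on Plan — holds.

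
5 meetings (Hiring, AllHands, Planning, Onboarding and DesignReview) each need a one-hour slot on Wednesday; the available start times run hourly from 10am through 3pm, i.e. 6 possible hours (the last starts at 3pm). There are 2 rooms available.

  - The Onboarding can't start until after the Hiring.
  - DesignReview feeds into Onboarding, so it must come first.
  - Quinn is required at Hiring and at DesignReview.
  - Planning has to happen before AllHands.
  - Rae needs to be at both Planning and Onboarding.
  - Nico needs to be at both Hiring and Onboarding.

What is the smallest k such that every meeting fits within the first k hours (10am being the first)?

The precedence chain requires at least 2 distinct hours.
With at most 2 per hour and 5 meetings, at least 3 hours are needed.
3 works (last occupied hour: 12pm): for example Onboarding=12pm, DesignReview=11am, Hiring=10am, Planning=10am, AllHands=11am.

3 hours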